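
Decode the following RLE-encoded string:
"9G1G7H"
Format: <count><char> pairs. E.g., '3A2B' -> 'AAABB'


Expanding each <count><char> pair:
  9G -> 'GGGGGGGGG'
  1G -> 'G'
  7H -> 'HHHHHHH'

Decoded = GGGGGGGGGGHHHHHHH


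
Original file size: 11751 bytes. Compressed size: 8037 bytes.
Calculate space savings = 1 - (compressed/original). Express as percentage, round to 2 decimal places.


ratio = compressed/original = 8037/11751 = 0.683942
savings = 1 - ratio = 1 - 0.683942 = 0.316058
as a percentage: 0.316058 * 100 = 31.61%

Space savings = 1 - 8037/11751 = 31.61%


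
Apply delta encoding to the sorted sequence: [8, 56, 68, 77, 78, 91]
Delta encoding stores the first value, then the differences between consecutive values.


First value: 8
Deltas:
  56 - 8 = 48
  68 - 56 = 12
  77 - 68 = 9
  78 - 77 = 1
  91 - 78 = 13


Delta encoded: [8, 48, 12, 9, 1, 13]


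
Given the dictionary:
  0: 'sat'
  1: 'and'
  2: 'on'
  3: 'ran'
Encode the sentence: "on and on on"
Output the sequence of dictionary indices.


Look up each word in the dictionary:
  'on' -> 2
  'and' -> 1
  'on' -> 2
  'on' -> 2

Encoded: [2, 1, 2, 2]


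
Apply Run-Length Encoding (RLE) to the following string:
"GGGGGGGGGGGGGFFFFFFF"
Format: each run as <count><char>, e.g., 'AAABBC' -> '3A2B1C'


Scanning runs left to right:
  i=0: run of 'G' x 13 -> '13G'
  i=13: run of 'F' x 7 -> '7F'

RLE = 13G7F


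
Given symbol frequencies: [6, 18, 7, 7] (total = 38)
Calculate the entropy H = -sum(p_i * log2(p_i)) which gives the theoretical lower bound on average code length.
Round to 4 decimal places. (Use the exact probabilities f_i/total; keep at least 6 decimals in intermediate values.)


Per-symbol terms -p_i * log2(p_i) with p_i = f_i/38:
  p = 6/38 = 0.157895: log2(p) = -2.662965, -p*log2(p) = 0.420468
  p = 18/38 = 0.473684: log2(p) = -1.078003, -p*log2(p) = 0.510633
  p = 7/38 = 0.184211: log2(p) = -2.440573, -p*log2(p) = 0.449579
  p = 7/38 = 0.184211: log2(p) = -2.440573, -p*log2(p) = 0.449579
H = 0.420468 + 0.510633 + 0.449579 + 0.449579 = 1.830259

H = 1.8303 bits/symbol


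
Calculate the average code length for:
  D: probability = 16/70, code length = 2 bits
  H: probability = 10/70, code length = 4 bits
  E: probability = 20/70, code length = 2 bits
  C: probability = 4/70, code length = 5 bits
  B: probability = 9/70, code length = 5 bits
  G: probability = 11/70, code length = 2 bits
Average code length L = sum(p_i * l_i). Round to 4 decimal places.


Weighted contributions p_i * l_i:
  D: (16/70) * 2 = 32/70
  H: (10/70) * 4 = 40/70
  E: (20/70) * 2 = 40/70
  C: (4/70) * 5 = 20/70
  B: (9/70) * 5 = 45/70
  G: (11/70) * 2 = 22/70
Sum = (32 + 40 + 40 + 20 + 45 + 22)/70 = 199/70

L = 199/70 = 2.8429 bits/symbol


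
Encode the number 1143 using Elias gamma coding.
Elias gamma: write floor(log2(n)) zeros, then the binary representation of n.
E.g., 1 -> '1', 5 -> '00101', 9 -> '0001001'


num_bits = floor(log2(1143)) + 1 = 11
leading_zeros = num_bits - 1 = 10
binary(1143) = 10001110111

Elias gamma(1143) = '0000000000' + '10001110111' = 000000000010001110111 (21 bits)


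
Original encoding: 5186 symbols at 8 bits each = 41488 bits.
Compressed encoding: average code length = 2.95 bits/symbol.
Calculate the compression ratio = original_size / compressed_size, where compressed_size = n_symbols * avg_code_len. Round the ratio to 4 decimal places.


original_size = n_symbols * orig_bits = 5186 * 8 = 41488 bits
compressed_size = n_symbols * avg_code_len = 5186 * 2.95 = 15298.7 bits
ratio = original_size / compressed_size = 41488 / 15298.7 = 2.7119

Compression ratio = 2.7119


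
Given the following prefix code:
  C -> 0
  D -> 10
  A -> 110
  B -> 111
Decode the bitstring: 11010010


Decoding step by step:
Bits 110 -> A
Bits 10 -> D
Bits 0 -> C
Bits 10 -> D


Decoded message: ADCD


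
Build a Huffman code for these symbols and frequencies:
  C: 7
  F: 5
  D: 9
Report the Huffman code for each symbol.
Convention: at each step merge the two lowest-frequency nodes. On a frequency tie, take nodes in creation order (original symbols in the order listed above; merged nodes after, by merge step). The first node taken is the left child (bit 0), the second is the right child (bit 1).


Huffman tree construction:
Step 1: Merge F(5) + C(7) = 12
Step 2: Merge D(9) + (F+C)(12) = 21
Read each symbol's code off the tree from the root (left child = 0, right child = 1).

Codes:
  C: 11 (length 2)
  F: 10 (length 2)
  D: 0 (length 1)
Average code length: 33/21 = 1.5714 bits/symbol


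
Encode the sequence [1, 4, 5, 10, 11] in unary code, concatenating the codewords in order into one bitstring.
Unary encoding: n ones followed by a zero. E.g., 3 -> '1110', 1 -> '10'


Encode each number as n ones followed by a terminating 0:
  1 -> 10 (2 bits)
  4 -> 11110 (5 bits)
  5 -> 111110 (6 bits)
  10 -> 11111111110 (11 bits)
  11 -> 111111111110 (12 bits)
Total length = 2 + 5 + 6 + 11 + 12 = 36 bits.

Unary([1, 4, 5, 10, 11]) = 101111011111011111111110111111111110 (36 bits)


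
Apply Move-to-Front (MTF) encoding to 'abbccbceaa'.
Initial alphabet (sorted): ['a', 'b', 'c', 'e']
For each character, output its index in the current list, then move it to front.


MTF encoding:
'a': index 0 in ['a', 'b', 'c', 'e'] -> ['a', 'b', 'c', 'e']
'b': index 1 in ['a', 'b', 'c', 'e'] -> ['b', 'a', 'c', 'e']
'b': index 0 in ['b', 'a', 'c', 'e'] -> ['b', 'a', 'c', 'e']
'c': index 2 in ['b', 'a', 'c', 'e'] -> ['c', 'b', 'a', 'e']
'c': index 0 in ['c', 'b', 'a', 'e'] -> ['c', 'b', 'a', 'e']
'b': index 1 in ['c', 'b', 'a', 'e'] -> ['b', 'c', 'a', 'e']
'c': index 1 in ['b', 'c', 'a', 'e'] -> ['c', 'b', 'a', 'e']
'e': index 3 in ['c', 'b', 'a', 'e'] -> ['e', 'c', 'b', 'a']
'a': index 3 in ['e', 'c', 'b', 'a'] -> ['a', 'e', 'c', 'b']
'a': index 0 in ['a', 'e', 'c', 'b'] -> ['a', 'e', 'c', 'b']


Output: [0, 1, 0, 2, 0, 1, 1, 3, 3, 0]


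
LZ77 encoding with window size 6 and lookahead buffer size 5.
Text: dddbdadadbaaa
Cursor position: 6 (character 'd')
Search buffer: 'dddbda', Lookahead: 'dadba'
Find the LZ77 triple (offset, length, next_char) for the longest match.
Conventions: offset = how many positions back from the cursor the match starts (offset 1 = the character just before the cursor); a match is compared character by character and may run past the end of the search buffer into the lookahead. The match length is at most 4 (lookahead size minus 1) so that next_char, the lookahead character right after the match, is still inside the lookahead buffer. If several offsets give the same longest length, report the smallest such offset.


Try each offset into the search buffer:
  offset=1 (pos 5, char 'a'): match length 0
  offset=2 (pos 4, char 'd'): match length 3
  offset=3 (pos 3, char 'b'): match length 0
  offset=4 (pos 2, char 'd'): match length 1
  offset=5 (pos 1, char 'd'): match length 1
  offset=6 (pos 0, char 'd'): match length 1
Longest match has length 3 at offset 2.
next_char = character at position 6 + 3 = 9 -> 'b'

Best match: offset=2, length=3 (matching 'dad' starting at position 4)
LZ77 triple: (2, 3, 'b')


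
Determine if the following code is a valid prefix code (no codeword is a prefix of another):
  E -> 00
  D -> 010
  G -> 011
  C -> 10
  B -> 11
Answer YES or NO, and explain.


Checking each pair (does one codeword prefix another?):
  E='00' vs D='010': no prefix
  E='00' vs G='011': no prefix
  E='00' vs C='10': no prefix
  E='00' vs B='11': no prefix
  D='010' vs E='00': no prefix
  D='010' vs G='011': no prefix
  D='010' vs C='10': no prefix
  D='010' vs B='11': no prefix
  G='011' vs E='00': no prefix
  G='011' vs D='010': no prefix
  G='011' vs C='10': no prefix
  G='011' vs B='11': no prefix
  C='10' vs E='00': no prefix
  C='10' vs D='010': no prefix
  C='10' vs G='011': no prefix
  C='10' vs B='11': no prefix
  B='11' vs E='00': no prefix
  B='11' vs D='010': no prefix
  B='11' vs G='011': no prefix
  B='11' vs C='10': no prefix
No violation found over all pairs.

YES -- this is a valid prefix code. No codeword is a prefix of any other codeword.


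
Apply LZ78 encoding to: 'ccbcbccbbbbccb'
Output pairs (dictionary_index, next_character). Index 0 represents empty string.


LZ78 encoding steps:
Dictionary: {0: ''}
Step 1: w='' (idx 0), next='c' -> output (0, 'c'), add 'c' as idx 1
Step 2: w='c' (idx 1), next='b' -> output (1, 'b'), add 'cb' as idx 2
Step 3: w='cb' (idx 2), next='c' -> output (2, 'c'), add 'cbc' as idx 3
Step 4: w='cb' (idx 2), next='b' -> output (2, 'b'), add 'cbb' as idx 4
Step 5: w='' (idx 0), next='b' -> output (0, 'b'), add 'b' as idx 5
Step 6: w='b' (idx 5), next='c' -> output (5, 'c'), add 'bc' as idx 6
Step 7: w='cb' (idx 2), end of input -> output (2, '')


Encoded: [(0, 'c'), (1, 'b'), (2, 'c'), (2, 'b'), (0, 'b'), (5, 'c'), (2, '')]


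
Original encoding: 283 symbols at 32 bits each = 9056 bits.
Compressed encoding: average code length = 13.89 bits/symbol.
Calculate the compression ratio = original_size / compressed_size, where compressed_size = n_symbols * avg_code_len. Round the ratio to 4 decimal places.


original_size = n_symbols * orig_bits = 283 * 32 = 9056 bits
compressed_size = n_symbols * avg_code_len = 283 * 13.89 = 3930.87 bits
ratio = original_size / compressed_size = 9056 / 3930.87 = 2.3038

Compression ratio = 2.3038


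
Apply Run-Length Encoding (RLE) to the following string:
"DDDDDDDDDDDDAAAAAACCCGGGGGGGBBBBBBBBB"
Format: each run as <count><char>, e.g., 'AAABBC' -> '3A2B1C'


Scanning runs left to right:
  i=0: run of 'D' x 12 -> '12D'
  i=12: run of 'A' x 6 -> '6A'
  i=18: run of 'C' x 3 -> '3C'
  i=21: run of 'G' x 7 -> '7G'
  i=28: run of 'B' x 9 -> '9B'

RLE = 12D6A3C7G9B


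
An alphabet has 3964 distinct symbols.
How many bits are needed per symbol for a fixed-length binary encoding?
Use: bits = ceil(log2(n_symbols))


log2(3964) = 11.9527
Bracket: 2^11 = 2048 < 3964 <= 2^12 = 4096
So ceil(log2(3964)) = 12

bits = ceil(log2(3964)) = ceil(11.9527) = 12 bits


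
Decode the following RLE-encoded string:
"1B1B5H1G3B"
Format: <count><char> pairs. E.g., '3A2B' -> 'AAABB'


Expanding each <count><char> pair:
  1B -> 'B'
  1B -> 'B'
  5H -> 'HHHHH'
  1G -> 'G'
  3B -> 'BBB'

Decoded = BBHHHHHGBBB


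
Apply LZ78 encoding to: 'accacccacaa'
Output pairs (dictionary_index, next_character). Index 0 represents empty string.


LZ78 encoding steps:
Dictionary: {0: ''}
Step 1: w='' (idx 0), next='a' -> output (0, 'a'), add 'a' as idx 1
Step 2: w='' (idx 0), next='c' -> output (0, 'c'), add 'c' as idx 2
Step 3: w='c' (idx 2), next='a' -> output (2, 'a'), add 'ca' as idx 3
Step 4: w='c' (idx 2), next='c' -> output (2, 'c'), add 'cc' as idx 4
Step 5: w='ca' (idx 3), next='c' -> output (3, 'c'), add 'cac' as idx 5
Step 6: w='a' (idx 1), next='a' -> output (1, 'a'), add 'aa' as idx 6


Encoded: [(0, 'a'), (0, 'c'), (2, 'a'), (2, 'c'), (3, 'c'), (1, 'a')]


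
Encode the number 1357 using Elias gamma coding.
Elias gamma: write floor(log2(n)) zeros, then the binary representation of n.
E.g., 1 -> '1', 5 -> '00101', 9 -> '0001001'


num_bits = floor(log2(1357)) + 1 = 11
leading_zeros = num_bits - 1 = 10
binary(1357) = 10101001101

Elias gamma(1357) = '0000000000' + '10101001101' = 000000000010101001101 (21 bits)


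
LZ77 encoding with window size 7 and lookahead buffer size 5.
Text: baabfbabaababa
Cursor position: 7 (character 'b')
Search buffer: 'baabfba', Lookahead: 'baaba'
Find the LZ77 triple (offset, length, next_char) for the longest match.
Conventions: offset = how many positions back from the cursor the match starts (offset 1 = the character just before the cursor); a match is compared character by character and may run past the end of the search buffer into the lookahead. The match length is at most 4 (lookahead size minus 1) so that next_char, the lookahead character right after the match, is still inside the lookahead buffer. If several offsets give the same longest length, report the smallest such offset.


Try each offset into the search buffer:
  offset=1 (pos 6, char 'a'): match length 0
  offset=2 (pos 5, char 'b'): match length 2
  offset=3 (pos 4, char 'f'): match length 0
  offset=4 (pos 3, char 'b'): match length 1
  offset=5 (pos 2, char 'a'): match length 0
  offset=6 (pos 1, char 'a'): match length 0
  offset=7 (pos 0, char 'b'): match length 4
Longest match has length 4 at offset 7.
next_char = character at position 7 + 4 = 11 -> 'a'

Best match: offset=7, length=4 (matching 'baab' starting at position 0)
LZ77 triple: (7, 4, 'a')


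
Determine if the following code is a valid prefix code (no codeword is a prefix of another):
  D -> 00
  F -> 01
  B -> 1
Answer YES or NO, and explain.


Checking each pair (does one codeword prefix another?):
  D='00' vs F='01': no prefix
  D='00' vs B='1': no prefix
  F='01' vs D='00': no prefix
  F='01' vs B='1': no prefix
  B='1' vs D='00': no prefix
  B='1' vs F='01': no prefix
No violation found over all pairs.

YES -- this is a valid prefix code. No codeword is a prefix of any other codeword.


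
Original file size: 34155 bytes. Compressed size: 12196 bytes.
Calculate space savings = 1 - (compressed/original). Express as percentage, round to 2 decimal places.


ratio = compressed/original = 12196/34155 = 0.357078
savings = 1 - ratio = 1 - 0.357078 = 0.642922
as a percentage: 0.642922 * 100 = 64.29%

Space savings = 1 - 12196/34155 = 64.29%


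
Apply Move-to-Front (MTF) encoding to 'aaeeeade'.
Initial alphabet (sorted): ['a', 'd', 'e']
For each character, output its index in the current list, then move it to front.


MTF encoding:
'a': index 0 in ['a', 'd', 'e'] -> ['a', 'd', 'e']
'a': index 0 in ['a', 'd', 'e'] -> ['a', 'd', 'e']
'e': index 2 in ['a', 'd', 'e'] -> ['e', 'a', 'd']
'e': index 0 in ['e', 'a', 'd'] -> ['e', 'a', 'd']
'e': index 0 in ['e', 'a', 'd'] -> ['e', 'a', 'd']
'a': index 1 in ['e', 'a', 'd'] -> ['a', 'e', 'd']
'd': index 2 in ['a', 'e', 'd'] -> ['d', 'a', 'e']
'e': index 2 in ['d', 'a', 'e'] -> ['e', 'd', 'a']


Output: [0, 0, 2, 0, 0, 1, 2, 2]


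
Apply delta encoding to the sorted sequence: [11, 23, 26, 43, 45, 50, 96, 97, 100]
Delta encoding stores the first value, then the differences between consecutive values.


First value: 11
Deltas:
  23 - 11 = 12
  26 - 23 = 3
  43 - 26 = 17
  45 - 43 = 2
  50 - 45 = 5
  96 - 50 = 46
  97 - 96 = 1
  100 - 97 = 3


Delta encoded: [11, 12, 3, 17, 2, 5, 46, 1, 3]


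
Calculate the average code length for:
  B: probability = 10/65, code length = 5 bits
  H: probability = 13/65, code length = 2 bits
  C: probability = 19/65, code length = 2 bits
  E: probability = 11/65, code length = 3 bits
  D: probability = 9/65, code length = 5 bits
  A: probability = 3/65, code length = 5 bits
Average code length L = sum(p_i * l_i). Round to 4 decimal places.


Weighted contributions p_i * l_i:
  B: (10/65) * 5 = 50/65
  H: (13/65) * 2 = 26/65
  C: (19/65) * 2 = 38/65
  E: (11/65) * 3 = 33/65
  D: (9/65) * 5 = 45/65
  A: (3/65) * 5 = 15/65
Sum = (50 + 26 + 38 + 33 + 45 + 15)/65 = 207/65

L = 207/65 = 3.1846 bits/symbol


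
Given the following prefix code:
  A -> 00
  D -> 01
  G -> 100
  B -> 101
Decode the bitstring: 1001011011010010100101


Decoding step by step:
Bits 100 -> G
Bits 101 -> B
Bits 101 -> B
Bits 101 -> B
Bits 00 -> A
Bits 101 -> B
Bits 00 -> A
Bits 101 -> B


Decoded message: GBBBABAB


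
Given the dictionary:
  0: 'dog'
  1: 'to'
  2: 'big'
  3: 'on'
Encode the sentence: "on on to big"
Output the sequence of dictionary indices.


Look up each word in the dictionary:
  'on' -> 3
  'on' -> 3
  'to' -> 1
  'big' -> 2

Encoded: [3, 3, 1, 2]


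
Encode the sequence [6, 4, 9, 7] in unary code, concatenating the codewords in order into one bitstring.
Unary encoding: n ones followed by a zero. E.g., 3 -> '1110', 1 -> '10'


Encode each number as n ones followed by a terminating 0:
  6 -> 1111110 (7 bits)
  4 -> 11110 (5 bits)
  9 -> 1111111110 (10 bits)
  7 -> 11111110 (8 bits)
Total length = 7 + 5 + 10 + 8 = 30 bits.

Unary([6, 4, 9, 7]) = 111111011110111111111011111110 (30 bits)


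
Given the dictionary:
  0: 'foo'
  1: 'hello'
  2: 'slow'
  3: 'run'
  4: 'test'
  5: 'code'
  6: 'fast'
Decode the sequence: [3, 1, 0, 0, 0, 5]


Look up each index in the dictionary:
  3 -> 'run'
  1 -> 'hello'
  0 -> 'foo'
  0 -> 'foo'
  0 -> 'foo'
  5 -> 'code'

Decoded: "run hello foo foo foo code"


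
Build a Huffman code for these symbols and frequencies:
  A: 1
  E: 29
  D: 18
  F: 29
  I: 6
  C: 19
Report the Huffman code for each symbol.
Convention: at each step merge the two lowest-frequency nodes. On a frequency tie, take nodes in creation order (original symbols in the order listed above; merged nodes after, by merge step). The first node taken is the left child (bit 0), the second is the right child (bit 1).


Huffman tree construction:
Step 1: Merge A(1) + I(6) = 7
Step 2: Merge (A+I)(7) + D(18) = 25
Step 3: Merge C(19) + ((A+I)+D)(25) = 44
Step 4: Merge E(29) + F(29) = 58
Step 5: Merge (C+((A+I)+D))(44) + (E+F)(58) = 102
Read each symbol's code off the tree from the root (left child = 0, right child = 1).

Codes:
  A: 0100 (length 4)
  E: 10 (length 2)
  D: 011 (length 3)
  F: 11 (length 2)
  I: 0101 (length 4)
  C: 00 (length 2)
Average code length: 236/102 = 2.3137 bits/symbol


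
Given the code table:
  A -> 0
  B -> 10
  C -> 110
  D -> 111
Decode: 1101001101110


Decoding:
110 -> C
10 -> B
0 -> A
110 -> C
111 -> D
0 -> A


Result: CBACDA


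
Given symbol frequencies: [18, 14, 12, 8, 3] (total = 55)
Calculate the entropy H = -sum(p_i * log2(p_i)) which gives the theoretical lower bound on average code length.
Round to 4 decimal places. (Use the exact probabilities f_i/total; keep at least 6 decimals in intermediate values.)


Per-symbol terms -p_i * log2(p_i) with p_i = f_i/55:
  p = 18/55 = 0.327273: log2(p) = -1.611435, -p*log2(p) = 0.527379
  p = 14/55 = 0.254545: log2(p) = -1.974005, -p*log2(p) = 0.502474
  p = 12/55 = 0.218182: log2(p) = -2.196397, -p*log2(p) = 0.479214
  p = 8/55 = 0.145455: log2(p) = -2.781360, -p*log2(p) = 0.404561
  p = 3/55 = 0.054545: log2(p) = -4.196397, -p*log2(p) = 0.228894
H = 0.527379 + 0.502474 + 0.479214 + 0.404561 + 0.228894 = 2.142522

H = 2.1425 bits/symbol


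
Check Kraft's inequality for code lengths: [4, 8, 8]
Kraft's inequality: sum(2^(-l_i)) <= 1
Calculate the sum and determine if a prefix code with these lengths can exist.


Sum = 2^(-4) + 2^(-8) + 2^(-8)
    = 0.0625 + 0.00390625 + 0.00390625
    = 18/256 = 0.0703125
Since 0.0703125 <= 1, Kraft's inequality IS satisfied.
A prefix code with these lengths CAN exist.

Kraft sum = 0.0703125. Satisfied.


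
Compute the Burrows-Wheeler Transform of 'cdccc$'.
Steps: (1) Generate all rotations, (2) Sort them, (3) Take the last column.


Rotations (sorted):
  0: $cdccc -> last char: c
  1: c$cdcc -> last char: c
  2: cc$cdc -> last char: c
  3: ccc$cd -> last char: d
  4: cdccc$ -> last char: $
  5: dccc$c -> last char: c


BWT = cccd$c


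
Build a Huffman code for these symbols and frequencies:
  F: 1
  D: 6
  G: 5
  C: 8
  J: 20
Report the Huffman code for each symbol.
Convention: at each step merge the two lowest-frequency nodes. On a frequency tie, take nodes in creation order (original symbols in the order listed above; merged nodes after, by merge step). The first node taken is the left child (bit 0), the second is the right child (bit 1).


Huffman tree construction:
Step 1: Merge F(1) + G(5) = 6
Step 2: Merge D(6) + (F+G)(6) = 12
Step 3: Merge C(8) + (D+(F+G))(12) = 20
Step 4: Merge J(20) + (C+(D+(F+G)))(20) = 40
Read each symbol's code off the tree from the root (left child = 0, right child = 1).

Codes:
  F: 1110 (length 4)
  D: 110 (length 3)
  G: 1111 (length 4)
  C: 10 (length 2)
  J: 0 (length 1)
Average code length: 78/40 = 1.9500 bits/symbol


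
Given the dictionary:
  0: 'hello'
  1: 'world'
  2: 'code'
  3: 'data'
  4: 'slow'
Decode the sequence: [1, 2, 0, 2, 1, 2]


Look up each index in the dictionary:
  1 -> 'world'
  2 -> 'code'
  0 -> 'hello'
  2 -> 'code'
  1 -> 'world'
  2 -> 'code'

Decoded: "world code hello code world code"


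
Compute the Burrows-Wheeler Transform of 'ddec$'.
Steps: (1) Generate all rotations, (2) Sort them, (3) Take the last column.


Rotations (sorted):
  0: $ddec -> last char: c
  1: c$dde -> last char: e
  2: ddec$ -> last char: $
  3: dec$d -> last char: d
  4: ec$dd -> last char: d


BWT = ce$dd


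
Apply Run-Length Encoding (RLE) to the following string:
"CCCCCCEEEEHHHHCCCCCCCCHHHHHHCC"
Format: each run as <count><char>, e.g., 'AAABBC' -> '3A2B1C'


Scanning runs left to right:
  i=0: run of 'C' x 6 -> '6C'
  i=6: run of 'E' x 4 -> '4E'
  i=10: run of 'H' x 4 -> '4H'
  i=14: run of 'C' x 8 -> '8C'
  i=22: run of 'H' x 6 -> '6H'
  i=28: run of 'C' x 2 -> '2C'

RLE = 6C4E4H8C6H2C


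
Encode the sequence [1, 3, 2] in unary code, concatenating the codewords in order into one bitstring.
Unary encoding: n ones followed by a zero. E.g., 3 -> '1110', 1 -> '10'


Encode each number as n ones followed by a terminating 0:
  1 -> 10 (2 bits)
  3 -> 1110 (4 bits)
  2 -> 110 (3 bits)
Total length = 2 + 4 + 3 = 9 bits.

Unary([1, 3, 2]) = 101110110 (9 bits)


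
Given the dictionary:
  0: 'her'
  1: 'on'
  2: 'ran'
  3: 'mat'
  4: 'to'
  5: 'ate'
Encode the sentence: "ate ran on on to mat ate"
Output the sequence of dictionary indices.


Look up each word in the dictionary:
  'ate' -> 5
  'ran' -> 2
  'on' -> 1
  'on' -> 1
  'to' -> 4
  'mat' -> 3
  'ate' -> 5

Encoded: [5, 2, 1, 1, 4, 3, 5]


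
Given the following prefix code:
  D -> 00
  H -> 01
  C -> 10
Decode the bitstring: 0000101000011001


Decoding step by step:
Bits 00 -> D
Bits 00 -> D
Bits 10 -> C
Bits 10 -> C
Bits 00 -> D
Bits 01 -> H
Bits 10 -> C
Bits 01 -> H


Decoded message: DDCCDHCH


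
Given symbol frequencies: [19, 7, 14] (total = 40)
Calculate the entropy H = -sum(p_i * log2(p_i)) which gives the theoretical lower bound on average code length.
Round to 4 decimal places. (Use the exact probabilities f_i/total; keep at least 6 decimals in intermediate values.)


Per-symbol terms -p_i * log2(p_i) with p_i = f_i/40:
  p = 19/40 = 0.475000: log2(p) = -1.074001, -p*log2(p) = 0.510150
  p = 7/40 = 0.175000: log2(p) = -2.514573, -p*log2(p) = 0.440050
  p = 14/40 = 0.350000: log2(p) = -1.514573, -p*log2(p) = 0.530101
H = 0.510150 + 0.440050 + 0.530101 = 1.480301

H = 1.4803 bits/symbol


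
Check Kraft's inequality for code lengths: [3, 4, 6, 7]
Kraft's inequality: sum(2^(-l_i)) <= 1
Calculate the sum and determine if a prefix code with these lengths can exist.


Sum = 2^(-3) + 2^(-4) + 2^(-6) + 2^(-7)
    = 0.125 + 0.0625 + 0.015625 + 0.0078125
    = 27/128 = 0.2109375
Since 0.2109375 <= 1, Kraft's inequality IS satisfied.
A prefix code with these lengths CAN exist.

Kraft sum = 0.2109375. Satisfied.


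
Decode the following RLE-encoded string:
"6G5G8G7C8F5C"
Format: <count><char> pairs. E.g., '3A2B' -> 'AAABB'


Expanding each <count><char> pair:
  6G -> 'GGGGGG'
  5G -> 'GGGGG'
  8G -> 'GGGGGGGG'
  7C -> 'CCCCCCC'
  8F -> 'FFFFFFFF'
  5C -> 'CCCCC'

Decoded = GGGGGGGGGGGGGGGGGGGCCCCCCCFFFFFFFFCCCCC


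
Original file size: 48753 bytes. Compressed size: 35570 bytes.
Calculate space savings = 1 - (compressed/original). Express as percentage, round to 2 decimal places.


ratio = compressed/original = 35570/48753 = 0.729596
savings = 1 - ratio = 1 - 0.729596 = 0.270404
as a percentage: 0.270404 * 100 = 27.04%

Space savings = 1 - 35570/48753 = 27.04%


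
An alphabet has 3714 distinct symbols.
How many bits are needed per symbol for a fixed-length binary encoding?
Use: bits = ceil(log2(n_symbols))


log2(3714) = 11.8588
Bracket: 2^11 = 2048 < 3714 <= 2^12 = 4096
So ceil(log2(3714)) = 12

bits = ceil(log2(3714)) = ceil(11.8588) = 12 bits


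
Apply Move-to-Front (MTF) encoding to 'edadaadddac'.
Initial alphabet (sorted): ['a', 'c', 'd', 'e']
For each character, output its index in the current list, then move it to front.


MTF encoding:
'e': index 3 in ['a', 'c', 'd', 'e'] -> ['e', 'a', 'c', 'd']
'd': index 3 in ['e', 'a', 'c', 'd'] -> ['d', 'e', 'a', 'c']
'a': index 2 in ['d', 'e', 'a', 'c'] -> ['a', 'd', 'e', 'c']
'd': index 1 in ['a', 'd', 'e', 'c'] -> ['d', 'a', 'e', 'c']
'a': index 1 in ['d', 'a', 'e', 'c'] -> ['a', 'd', 'e', 'c']
'a': index 0 in ['a', 'd', 'e', 'c'] -> ['a', 'd', 'e', 'c']
'd': index 1 in ['a', 'd', 'e', 'c'] -> ['d', 'a', 'e', 'c']
'd': index 0 in ['d', 'a', 'e', 'c'] -> ['d', 'a', 'e', 'c']
'd': index 0 in ['d', 'a', 'e', 'c'] -> ['d', 'a', 'e', 'c']
'a': index 1 in ['d', 'a', 'e', 'c'] -> ['a', 'd', 'e', 'c']
'c': index 3 in ['a', 'd', 'e', 'c'] -> ['c', 'a', 'd', 'e']


Output: [3, 3, 2, 1, 1, 0, 1, 0, 0, 1, 3]


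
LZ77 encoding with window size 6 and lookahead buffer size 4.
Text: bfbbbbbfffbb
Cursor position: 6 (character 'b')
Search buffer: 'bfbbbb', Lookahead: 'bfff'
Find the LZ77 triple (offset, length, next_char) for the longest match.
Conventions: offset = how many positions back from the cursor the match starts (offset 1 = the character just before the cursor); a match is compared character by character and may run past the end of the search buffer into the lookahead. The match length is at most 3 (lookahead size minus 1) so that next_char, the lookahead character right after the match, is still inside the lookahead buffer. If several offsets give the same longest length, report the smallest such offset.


Try each offset into the search buffer:
  offset=1 (pos 5, char 'b'): match length 1
  offset=2 (pos 4, char 'b'): match length 1
  offset=3 (pos 3, char 'b'): match length 1
  offset=4 (pos 2, char 'b'): match length 1
  offset=5 (pos 1, char 'f'): match length 0
  offset=6 (pos 0, char 'b'): match length 2
Longest match has length 2 at offset 6.
next_char = character at position 6 + 2 = 8 -> 'f'

Best match: offset=6, length=2 (matching 'bf' starting at position 0)
LZ77 triple: (6, 2, 'f')


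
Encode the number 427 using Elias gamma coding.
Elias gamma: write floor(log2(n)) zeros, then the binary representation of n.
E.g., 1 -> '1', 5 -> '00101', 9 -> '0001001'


num_bits = floor(log2(427)) + 1 = 9
leading_zeros = num_bits - 1 = 8
binary(427) = 110101011

Elias gamma(427) = '00000000' + '110101011' = 00000000110101011 (17 bits)


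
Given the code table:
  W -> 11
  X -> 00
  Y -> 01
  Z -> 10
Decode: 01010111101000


Decoding:
01 -> Y
01 -> Y
01 -> Y
11 -> W
10 -> Z
10 -> Z
00 -> X


Result: YYYWZZX


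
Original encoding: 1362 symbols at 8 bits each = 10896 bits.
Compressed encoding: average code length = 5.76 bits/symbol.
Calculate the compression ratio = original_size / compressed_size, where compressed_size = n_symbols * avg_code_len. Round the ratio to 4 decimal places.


original_size = n_symbols * orig_bits = 1362 * 8 = 10896 bits
compressed_size = n_symbols * avg_code_len = 1362 * 5.76 = 7845.12 bits
ratio = original_size / compressed_size = 10896 / 7845.12 = 1.3889

Compression ratio = 1.3889


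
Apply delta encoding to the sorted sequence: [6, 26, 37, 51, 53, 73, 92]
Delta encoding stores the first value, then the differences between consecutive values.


First value: 6
Deltas:
  26 - 6 = 20
  37 - 26 = 11
  51 - 37 = 14
  53 - 51 = 2
  73 - 53 = 20
  92 - 73 = 19


Delta encoded: [6, 20, 11, 14, 2, 20, 19]


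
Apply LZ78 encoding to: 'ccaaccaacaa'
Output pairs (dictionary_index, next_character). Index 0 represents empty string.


LZ78 encoding steps:
Dictionary: {0: ''}
Step 1: w='' (idx 0), next='c' -> output (0, 'c'), add 'c' as idx 1
Step 2: w='c' (idx 1), next='a' -> output (1, 'a'), add 'ca' as idx 2
Step 3: w='' (idx 0), next='a' -> output (0, 'a'), add 'a' as idx 3
Step 4: w='c' (idx 1), next='c' -> output (1, 'c'), add 'cc' as idx 4
Step 5: w='a' (idx 3), next='a' -> output (3, 'a'), add 'aa' as idx 5
Step 6: w='ca' (idx 2), next='a' -> output (2, 'a'), add 'caa' as idx 6


Encoded: [(0, 'c'), (1, 'a'), (0, 'a'), (1, 'c'), (3, 'a'), (2, 'a')]


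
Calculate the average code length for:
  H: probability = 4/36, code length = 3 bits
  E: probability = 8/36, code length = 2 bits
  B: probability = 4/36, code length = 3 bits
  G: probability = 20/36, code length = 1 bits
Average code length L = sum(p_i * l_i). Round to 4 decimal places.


Weighted contributions p_i * l_i:
  H: (4/36) * 3 = 12/36
  E: (8/36) * 2 = 16/36
  B: (4/36) * 3 = 12/36
  G: (20/36) * 1 = 20/36
Sum = (12 + 16 + 12 + 20)/36 = 60/36

L = 60/36 = 1.6667 bits/symbol


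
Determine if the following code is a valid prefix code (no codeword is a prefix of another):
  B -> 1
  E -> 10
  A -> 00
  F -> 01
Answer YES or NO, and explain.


Checking each pair (does one codeword prefix another?):
  B='1' vs E='10': prefix -- VIOLATION

NO -- this is NOT a valid prefix code. B (1) is a prefix of E (10).


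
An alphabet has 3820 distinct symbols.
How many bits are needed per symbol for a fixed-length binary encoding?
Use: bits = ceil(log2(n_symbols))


log2(3820) = 11.8994
Bracket: 2^11 = 2048 < 3820 <= 2^12 = 4096
So ceil(log2(3820)) = 12

bits = ceil(log2(3820)) = ceil(11.8994) = 12 bits


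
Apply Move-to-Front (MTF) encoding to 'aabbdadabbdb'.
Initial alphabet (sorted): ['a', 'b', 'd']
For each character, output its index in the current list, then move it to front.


MTF encoding:
'a': index 0 in ['a', 'b', 'd'] -> ['a', 'b', 'd']
'a': index 0 in ['a', 'b', 'd'] -> ['a', 'b', 'd']
'b': index 1 in ['a', 'b', 'd'] -> ['b', 'a', 'd']
'b': index 0 in ['b', 'a', 'd'] -> ['b', 'a', 'd']
'd': index 2 in ['b', 'a', 'd'] -> ['d', 'b', 'a']
'a': index 2 in ['d', 'b', 'a'] -> ['a', 'd', 'b']
'd': index 1 in ['a', 'd', 'b'] -> ['d', 'a', 'b']
'a': index 1 in ['d', 'a', 'b'] -> ['a', 'd', 'b']
'b': index 2 in ['a', 'd', 'b'] -> ['b', 'a', 'd']
'b': index 0 in ['b', 'a', 'd'] -> ['b', 'a', 'd']
'd': index 2 in ['b', 'a', 'd'] -> ['d', 'b', 'a']
'b': index 1 in ['d', 'b', 'a'] -> ['b', 'd', 'a']


Output: [0, 0, 1, 0, 2, 2, 1, 1, 2, 0, 2, 1]


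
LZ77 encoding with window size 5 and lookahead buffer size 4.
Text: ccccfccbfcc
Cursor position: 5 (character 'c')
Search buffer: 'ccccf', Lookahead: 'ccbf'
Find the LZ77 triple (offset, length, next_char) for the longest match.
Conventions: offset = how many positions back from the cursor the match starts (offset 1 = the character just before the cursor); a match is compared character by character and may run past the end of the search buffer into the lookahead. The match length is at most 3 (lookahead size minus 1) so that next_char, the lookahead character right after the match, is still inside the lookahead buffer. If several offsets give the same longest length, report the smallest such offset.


Try each offset into the search buffer:
  offset=1 (pos 4, char 'f'): match length 0
  offset=2 (pos 3, char 'c'): match length 1
  offset=3 (pos 2, char 'c'): match length 2
  offset=4 (pos 1, char 'c'): match length 2
  offset=5 (pos 0, char 'c'): match length 2
Longest match has length 2, found at offsets 3, 4, 5; take the smallest, offset 3.
next_char = character at position 5 + 2 = 7 -> 'b'

Best match: offset=3, length=2 (matching 'cc' starting at position 2)
LZ77 triple: (3, 2, 'b')


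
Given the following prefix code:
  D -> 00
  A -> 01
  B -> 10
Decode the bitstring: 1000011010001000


Decoding step by step:
Bits 10 -> B
Bits 00 -> D
Bits 01 -> A
Bits 10 -> B
Bits 10 -> B
Bits 00 -> D
Bits 10 -> B
Bits 00 -> D


Decoded message: BDABBDBD


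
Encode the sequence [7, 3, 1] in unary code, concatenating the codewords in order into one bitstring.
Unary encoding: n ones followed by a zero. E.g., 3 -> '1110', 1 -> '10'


Encode each number as n ones followed by a terminating 0:
  7 -> 11111110 (8 bits)
  3 -> 1110 (4 bits)
  1 -> 10 (2 bits)
Total length = 8 + 4 + 2 = 14 bits.

Unary([7, 3, 1]) = 11111110111010 (14 bits)


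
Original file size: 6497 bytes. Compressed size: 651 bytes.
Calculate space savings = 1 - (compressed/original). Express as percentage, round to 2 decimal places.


ratio = compressed/original = 651/6497 = 0.1002
savings = 1 - ratio = 1 - 0.1002 = 0.8998
as a percentage: 0.8998 * 100 = 89.98%

Space savings = 1 - 651/6497 = 89.98%


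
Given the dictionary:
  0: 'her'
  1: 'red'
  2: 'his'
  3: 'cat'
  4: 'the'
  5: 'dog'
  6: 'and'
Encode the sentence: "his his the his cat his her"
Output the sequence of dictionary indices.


Look up each word in the dictionary:
  'his' -> 2
  'his' -> 2
  'the' -> 4
  'his' -> 2
  'cat' -> 3
  'his' -> 2
  'her' -> 0

Encoded: [2, 2, 4, 2, 3, 2, 0]


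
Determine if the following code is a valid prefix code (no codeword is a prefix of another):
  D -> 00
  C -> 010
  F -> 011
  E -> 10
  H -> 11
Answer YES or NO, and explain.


Checking each pair (does one codeword prefix another?):
  D='00' vs C='010': no prefix
  D='00' vs F='011': no prefix
  D='00' vs E='10': no prefix
  D='00' vs H='11': no prefix
  C='010' vs D='00': no prefix
  C='010' vs F='011': no prefix
  C='010' vs E='10': no prefix
  C='010' vs H='11': no prefix
  F='011' vs D='00': no prefix
  F='011' vs C='010': no prefix
  F='011' vs E='10': no prefix
  F='011' vs H='11': no prefix
  E='10' vs D='00': no prefix
  E='10' vs C='010': no prefix
  E='10' vs F='011': no prefix
  E='10' vs H='11': no prefix
  H='11' vs D='00': no prefix
  H='11' vs C='010': no prefix
  H='11' vs F='011': no prefix
  H='11' vs E='10': no prefix
No violation found over all pairs.

YES -- this is a valid prefix code. No codeword is a prefix of any other codeword.


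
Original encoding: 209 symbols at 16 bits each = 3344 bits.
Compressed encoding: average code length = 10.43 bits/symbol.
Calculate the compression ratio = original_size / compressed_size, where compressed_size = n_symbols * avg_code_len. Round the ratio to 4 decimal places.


original_size = n_symbols * orig_bits = 209 * 16 = 3344 bits
compressed_size = n_symbols * avg_code_len = 209 * 10.43 = 2179.87 bits
ratio = original_size / compressed_size = 3344 / 2179.87 = 1.534

Compression ratio = 1.534


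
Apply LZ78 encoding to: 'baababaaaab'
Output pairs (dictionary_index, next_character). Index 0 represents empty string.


LZ78 encoding steps:
Dictionary: {0: ''}
Step 1: w='' (idx 0), next='b' -> output (0, 'b'), add 'b' as idx 1
Step 2: w='' (idx 0), next='a' -> output (0, 'a'), add 'a' as idx 2
Step 3: w='a' (idx 2), next='b' -> output (2, 'b'), add 'ab' as idx 3
Step 4: w='ab' (idx 3), next='a' -> output (3, 'a'), add 'aba' as idx 4
Step 5: w='a' (idx 2), next='a' -> output (2, 'a'), add 'aa' as idx 5
Step 6: w='ab' (idx 3), end of input -> output (3, '')


Encoded: [(0, 'b'), (0, 'a'), (2, 'b'), (3, 'a'), (2, 'a'), (3, '')]


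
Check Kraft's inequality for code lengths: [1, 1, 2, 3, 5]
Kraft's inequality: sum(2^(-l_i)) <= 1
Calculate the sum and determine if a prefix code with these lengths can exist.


Sum = 2^(-1) + 2^(-1) + 2^(-2) + 2^(-3) + 2^(-5)
    = 0.5 + 0.5 + 0.25 + 0.125 + 0.03125
    = 45/32 = 1.40625
Since 1.40625 > 1, Kraft's inequality is NOT satisfied.
A prefix code with these lengths CANNOT exist.

Kraft sum = 1.40625. Not satisfied.


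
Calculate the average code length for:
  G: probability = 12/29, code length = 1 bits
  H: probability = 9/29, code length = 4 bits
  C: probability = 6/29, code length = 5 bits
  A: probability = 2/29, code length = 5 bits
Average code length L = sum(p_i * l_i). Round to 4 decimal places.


Weighted contributions p_i * l_i:
  G: (12/29) * 1 = 12/29
  H: (9/29) * 4 = 36/29
  C: (6/29) * 5 = 30/29
  A: (2/29) * 5 = 10/29
Sum = (12 + 36 + 30 + 10)/29 = 88/29

L = 88/29 = 3.0345 bits/symbol


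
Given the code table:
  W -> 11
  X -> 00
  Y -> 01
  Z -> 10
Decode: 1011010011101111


Decoding:
10 -> Z
11 -> W
01 -> Y
00 -> X
11 -> W
10 -> Z
11 -> W
11 -> W


Result: ZWYXWZWW


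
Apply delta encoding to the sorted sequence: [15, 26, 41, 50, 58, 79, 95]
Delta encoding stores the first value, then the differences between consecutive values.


First value: 15
Deltas:
  26 - 15 = 11
  41 - 26 = 15
  50 - 41 = 9
  58 - 50 = 8
  79 - 58 = 21
  95 - 79 = 16


Delta encoded: [15, 11, 15, 9, 8, 21, 16]


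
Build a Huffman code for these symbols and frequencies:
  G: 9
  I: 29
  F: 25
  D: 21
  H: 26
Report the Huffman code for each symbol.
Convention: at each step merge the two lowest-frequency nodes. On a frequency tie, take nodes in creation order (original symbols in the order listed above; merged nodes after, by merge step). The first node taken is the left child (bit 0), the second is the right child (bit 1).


Huffman tree construction:
Step 1: Merge G(9) + D(21) = 30
Step 2: Merge F(25) + H(26) = 51
Step 3: Merge I(29) + (G+D)(30) = 59
Step 4: Merge (F+H)(51) + (I+(G+D))(59) = 110
Read each symbol's code off the tree from the root (left child = 0, right child = 1).

Codes:
  G: 110 (length 3)
  I: 10 (length 2)
  F: 00 (length 2)
  D: 111 (length 3)
  H: 01 (length 2)
Average code length: 250/110 = 2.2727 bits/symbol


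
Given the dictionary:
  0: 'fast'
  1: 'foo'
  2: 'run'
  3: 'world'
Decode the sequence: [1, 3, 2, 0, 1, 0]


Look up each index in the dictionary:
  1 -> 'foo'
  3 -> 'world'
  2 -> 'run'
  0 -> 'fast'
  1 -> 'foo'
  0 -> 'fast'

Decoded: "foo world run fast foo fast"


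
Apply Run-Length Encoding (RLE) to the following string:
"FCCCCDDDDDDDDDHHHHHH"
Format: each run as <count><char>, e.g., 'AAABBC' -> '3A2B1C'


Scanning runs left to right:
  i=0: run of 'F' x 1 -> '1F'
  i=1: run of 'C' x 4 -> '4C'
  i=5: run of 'D' x 9 -> '9D'
  i=14: run of 'H' x 6 -> '6H'

RLE = 1F4C9D6H


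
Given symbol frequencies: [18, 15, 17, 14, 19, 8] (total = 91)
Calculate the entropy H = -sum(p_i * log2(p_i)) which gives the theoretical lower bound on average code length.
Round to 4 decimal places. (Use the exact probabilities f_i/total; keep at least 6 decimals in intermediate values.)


Per-symbol terms -p_i * log2(p_i) with p_i = f_i/91:
  p = 18/91 = 0.197802: log2(p) = -2.337870, -p*log2(p) = 0.462436
  p = 15/91 = 0.164835: log2(p) = -2.600904, -p*log2(p) = 0.428720
  p = 17/91 = 0.186813: log2(p) = -2.420332, -p*log2(p) = 0.452150
  p = 14/91 = 0.153846: log2(p) = -2.700440, -p*log2(p) = 0.415452
  p = 19/91 = 0.208791: log2(p) = -2.259867, -p*log2(p) = 0.471840
  p = 8/91 = 0.087912: log2(p) = -3.507795, -p*log2(p) = 0.308378
H = 0.462436 + 0.428720 + 0.452150 + 0.415452 + 0.471840 + 0.308378 = 2.538976

H = 2.539 bits/symbol


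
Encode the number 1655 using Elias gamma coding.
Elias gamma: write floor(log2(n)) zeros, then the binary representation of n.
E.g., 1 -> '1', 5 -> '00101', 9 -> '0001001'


num_bits = floor(log2(1655)) + 1 = 11
leading_zeros = num_bits - 1 = 10
binary(1655) = 11001110111

Elias gamma(1655) = '0000000000' + '11001110111' = 000000000011001110111 (21 bits)


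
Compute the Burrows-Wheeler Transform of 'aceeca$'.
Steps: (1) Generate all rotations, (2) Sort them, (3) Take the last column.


Rotations (sorted):
  0: $aceeca -> last char: a
  1: a$aceec -> last char: c
  2: aceeca$ -> last char: $
  3: ca$acee -> last char: e
  4: ceeca$a -> last char: a
  5: eca$ace -> last char: e
  6: eeca$ac -> last char: c


BWT = ac$eaec


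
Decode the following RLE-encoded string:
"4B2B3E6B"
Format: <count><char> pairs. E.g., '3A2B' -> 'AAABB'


Expanding each <count><char> pair:
  4B -> 'BBBB'
  2B -> 'BB'
  3E -> 'EEE'
  6B -> 'BBBBBB'

Decoded = BBBBBBEEEBBBBBB


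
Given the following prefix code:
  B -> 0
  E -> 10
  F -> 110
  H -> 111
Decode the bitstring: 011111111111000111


Decoding step by step:
Bits 0 -> B
Bits 111 -> H
Bits 111 -> H
Bits 111 -> H
Bits 110 -> F
Bits 0 -> B
Bits 0 -> B
Bits 111 -> H


Decoded message: BHHHFBBH


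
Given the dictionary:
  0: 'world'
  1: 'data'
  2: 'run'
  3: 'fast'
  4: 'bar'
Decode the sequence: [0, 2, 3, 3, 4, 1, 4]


Look up each index in the dictionary:
  0 -> 'world'
  2 -> 'run'
  3 -> 'fast'
  3 -> 'fast'
  4 -> 'bar'
  1 -> 'data'
  4 -> 'bar'

Decoded: "world run fast fast bar data bar"


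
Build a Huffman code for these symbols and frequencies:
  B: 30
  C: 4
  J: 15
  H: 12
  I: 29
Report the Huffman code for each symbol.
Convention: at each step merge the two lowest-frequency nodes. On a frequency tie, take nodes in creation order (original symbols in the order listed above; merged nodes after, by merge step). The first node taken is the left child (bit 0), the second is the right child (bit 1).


Huffman tree construction:
Step 1: Merge C(4) + H(12) = 16
Step 2: Merge J(15) + (C+H)(16) = 31
Step 3: Merge I(29) + B(30) = 59
Step 4: Merge (J+(C+H))(31) + (I+B)(59) = 90
Read each symbol's code off the tree from the root (left child = 0, right child = 1).

Codes:
  B: 11 (length 2)
  C: 010 (length 3)
  J: 00 (length 2)
  H: 011 (length 3)
  I: 10 (length 2)
Average code length: 196/90 = 2.1778 bits/symbol
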